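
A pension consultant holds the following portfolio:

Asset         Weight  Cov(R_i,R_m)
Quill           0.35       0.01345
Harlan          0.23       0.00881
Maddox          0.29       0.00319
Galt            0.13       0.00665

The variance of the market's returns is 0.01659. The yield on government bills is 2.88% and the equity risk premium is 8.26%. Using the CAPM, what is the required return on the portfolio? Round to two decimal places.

β_Quill = 0.01345 / 0.01659 = 0.8107
β_Harlan = 0.00881 / 0.01659 = 0.5310
β_Maddox = 0.00319 / 0.01659 = 0.1923
β_Galt = 0.00665 / 0.01659 = 0.4008
β_P = Σ w_i β_i = 0.35×0.8107 + 0.23×0.5310 + 0.29×0.1923 + 0.13×0.4008 = 0.5137
E(R_P) = R_f + β_P × MRP = 2.88% + 0.5137 × 8.26% = 7.12%

7.12%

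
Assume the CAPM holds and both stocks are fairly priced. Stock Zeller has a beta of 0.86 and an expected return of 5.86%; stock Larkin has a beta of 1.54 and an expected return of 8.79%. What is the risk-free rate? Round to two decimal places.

2.15%

Both satisfy E(R) = R_f + β·MRP, so the slope of the SML is
MRP = (8.79% − 5.86%) / (1.54 − 0.86) = 2.93% / 0.68 = 4.3088%
R_f = E(R_Zeller) − β_Zeller·MRP = 5.86% − 0.86 × 4.3088% = 2.1544%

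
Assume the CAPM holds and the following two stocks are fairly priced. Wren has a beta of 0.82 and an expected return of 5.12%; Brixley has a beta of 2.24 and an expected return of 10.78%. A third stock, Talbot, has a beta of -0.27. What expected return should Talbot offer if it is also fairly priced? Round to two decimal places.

MRP (SML slope) = (10.78% − 5.12%) / (2.24 − 0.82) = 5.66% / 1.42 = 3.9859%
R_f (intercept) = 5.12% − 0.82 × 3.9859% = 1.8516%
E(R_Talbot) = R_f + β × MRP = 1.8516% + -0.27 × 3.9859% = 0.78%

0.78%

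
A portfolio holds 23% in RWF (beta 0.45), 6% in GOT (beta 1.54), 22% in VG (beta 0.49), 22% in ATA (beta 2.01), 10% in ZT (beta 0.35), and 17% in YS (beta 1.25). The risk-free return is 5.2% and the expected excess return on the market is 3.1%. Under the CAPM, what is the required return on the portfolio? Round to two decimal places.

β_P = Σ w_i β_i = 0.23×0.45 + 0.06×1.54 + 0.22×0.49 + 0.22×2.01 + 0.10×0.35 + 0.17×1.25 = 0.9934
E(R_P) = R_f + β_P × MRP = 5.2% + 0.9934 × 3.1% = 8.28%

8.28%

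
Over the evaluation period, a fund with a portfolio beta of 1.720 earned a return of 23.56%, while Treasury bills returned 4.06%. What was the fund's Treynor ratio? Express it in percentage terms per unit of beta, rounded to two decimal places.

11.34%

Treynor = (R_P − R_f) / β_P = (23.56% − 4.06%) / 1.7200 = 19.50% / 1.7200 = 11.34%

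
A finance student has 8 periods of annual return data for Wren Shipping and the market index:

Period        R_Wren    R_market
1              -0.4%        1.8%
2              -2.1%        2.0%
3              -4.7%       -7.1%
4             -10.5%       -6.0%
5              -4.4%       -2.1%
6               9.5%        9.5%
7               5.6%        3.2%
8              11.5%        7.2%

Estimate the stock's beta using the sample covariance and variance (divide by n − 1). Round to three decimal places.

Mean R_i = (-0.4 − 2.1 − 4.7 − 10.5 − 4.4 + 9.5 + 5.6 + 11.5) / 8 = 0.5625%
Mean R_m = (1.8 + 2.0 − 7.1 − 6.0 − 2.1 + 9.5 + 3.2 + 7.2) / 8 = 1.0625%
Σ(R_i − R̄_i)(R_m − R̄_m) = 286.8788  ⇒  Cov = 286.8788 / 7 = 40.9827
Σ(R_m − R̄_m)² = 241.3588  ⇒  Var(R_m) = 241.3588 / 7 = 34.4798
β = Cov / Var(R_m) = 40.9827 / 34.4798 = 1.1886

1.189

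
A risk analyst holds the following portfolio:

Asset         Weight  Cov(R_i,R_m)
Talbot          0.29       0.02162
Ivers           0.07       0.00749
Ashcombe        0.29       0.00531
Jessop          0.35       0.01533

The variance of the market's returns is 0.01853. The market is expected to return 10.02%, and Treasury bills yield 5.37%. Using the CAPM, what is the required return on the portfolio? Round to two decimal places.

8.81%

β_Talbot = 0.02162 / 0.01853 = 1.1668
β_Ivers = 0.00749 / 0.01853 = 0.4042
β_Ashcombe = 0.00531 / 0.01853 = 0.2866
β_Jessop = 0.01533 / 0.01853 = 0.8273
β_P = Σ w_i β_i = 0.29×1.1668 + 0.07×0.4042 + 0.29×0.2866 + 0.35×0.8273 = 0.7393
MRP = 10.02% − 5.37% = 4.65%
E(R_P) = R_f + β_P × MRP = 5.37% + 0.7393 × 4.65% = 8.81%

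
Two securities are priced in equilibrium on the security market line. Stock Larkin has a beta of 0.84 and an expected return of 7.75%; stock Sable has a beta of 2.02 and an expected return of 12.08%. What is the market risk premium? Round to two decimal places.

Both satisfy E(R) = R_f + β·MRP, so the slope of the SML is
MRP = (12.08% − 7.75%) / (2.02 − 0.84) = 4.33% / 1.18 = 3.6695%

3.67%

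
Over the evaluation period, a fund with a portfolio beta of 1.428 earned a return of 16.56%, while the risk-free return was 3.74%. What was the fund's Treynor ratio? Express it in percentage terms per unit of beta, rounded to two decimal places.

Treynor = (R_P − R_f) / β_P = (16.56% − 3.74%) / 1.4280 = 12.82% / 1.4280 = 8.98%

8.98%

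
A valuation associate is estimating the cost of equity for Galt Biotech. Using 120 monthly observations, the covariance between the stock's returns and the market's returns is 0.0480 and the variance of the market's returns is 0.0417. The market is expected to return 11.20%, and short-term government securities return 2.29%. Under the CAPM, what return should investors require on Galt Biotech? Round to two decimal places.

12.55%

β = Cov(R_i, R_m) / Var(R_m) = 0.0480 / 0.0417 = 1.1511
MRP = 11.20% − 2.29% = 8.91%
E(R) = R_f + β × MRP = 2.29% + 1.1511 × 8.91% = 12.55%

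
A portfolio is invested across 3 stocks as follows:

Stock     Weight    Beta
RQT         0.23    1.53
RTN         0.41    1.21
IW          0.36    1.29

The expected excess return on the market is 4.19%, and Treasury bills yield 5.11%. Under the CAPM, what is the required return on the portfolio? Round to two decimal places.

10.61%

β_P = Σ w_i β_i = 0.23×1.53 + 0.41×1.21 + 0.36×1.29 = 1.3124
E(R_P) = R_f + β_P × MRP = 5.11% + 1.3124 × 4.19% = 10.61%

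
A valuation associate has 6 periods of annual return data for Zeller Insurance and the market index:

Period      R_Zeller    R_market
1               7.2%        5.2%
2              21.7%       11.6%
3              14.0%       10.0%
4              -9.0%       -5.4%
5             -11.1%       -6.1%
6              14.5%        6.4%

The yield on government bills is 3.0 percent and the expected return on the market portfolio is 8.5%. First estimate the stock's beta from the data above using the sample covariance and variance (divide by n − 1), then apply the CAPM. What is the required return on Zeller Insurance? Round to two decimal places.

Mean R_i = (7.2 + 21.7 + 14.0 − 9.0 − 11.1 + 14.5) / 6 = 6.2167%
Mean R_m = (5.2 + 11.6 + 10.0 − 5.4 − 6.1 + 6.4) / 6 = 3.6167%
Σ(R_i − R̄_i)(R_m − R̄_m) = 503.3683  ⇒  Cov = 503.3683 / 5 = 100.6737
Σ(R_m − R̄_m)² = 290.4483  ⇒  Var(R_m) = 290.4483 / 5 = 58.0897
β = Cov / Var(R_m) = 100.6737 / 58.0897 = 1.7331
MRP = 8.5% − 3.0% = 5.50%
E(R) = R_f + β × MRP = 3.0% + 1.7331 × 5.5% = 12.53%

12.53%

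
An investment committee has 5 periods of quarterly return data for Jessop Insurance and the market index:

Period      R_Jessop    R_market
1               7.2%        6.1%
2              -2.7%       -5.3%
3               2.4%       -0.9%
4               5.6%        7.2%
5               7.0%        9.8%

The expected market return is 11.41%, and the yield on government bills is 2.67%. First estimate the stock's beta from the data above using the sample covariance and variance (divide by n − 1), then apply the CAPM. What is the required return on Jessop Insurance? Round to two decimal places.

Mean R_i = (7.2 − 2.7 + 2.4 + 5.6 + 7.0) / 5 = 3.9000%
Mean R_m = (6.1 − 5.3 − 0.9 + 7.2 + 9.8) / 5 = 3.3800%
Σ(R_i − R̄_i)(R_m − R̄_m) = 99.0800  ⇒  Cov = 99.0800 / 4 = 24.7700
Σ(R_m − R̄_m)² = 156.8680  ⇒  Var(R_m) = 156.8680 / 4 = 39.2170
β = Cov / Var(R_m) = 24.7700 / 39.2170 = 0.6316
MRP = 11.41% − 2.67% = 8.74%
E(R) = R_f + β × MRP = 2.67% + 0.6316 × 8.74% = 8.19%

8.19%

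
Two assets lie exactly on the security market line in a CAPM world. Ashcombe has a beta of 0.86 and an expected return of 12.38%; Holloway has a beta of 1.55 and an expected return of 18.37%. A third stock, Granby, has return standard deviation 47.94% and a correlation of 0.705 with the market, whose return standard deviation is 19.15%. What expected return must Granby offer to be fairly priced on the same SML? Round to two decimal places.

20.24%

MRP = (18.37% − 12.38%) / (1.55 − 0.86) = 8.6812%
R_f = 12.38% − 0.86 × 8.6812% = 4.9142%
β_Granby = ρ·σ_i/σ_m = 0.705 × 47.94 / 19.15 = 1.7649
E(R_Granby) = R_f + β × MRP = 4.9142% + 1.7649 × 8.6812% = 20.24%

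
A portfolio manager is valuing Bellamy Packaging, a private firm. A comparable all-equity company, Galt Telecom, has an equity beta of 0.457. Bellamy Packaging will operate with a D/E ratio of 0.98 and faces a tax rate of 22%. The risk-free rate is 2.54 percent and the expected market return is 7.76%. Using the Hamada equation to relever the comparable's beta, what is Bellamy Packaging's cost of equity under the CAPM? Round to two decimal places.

6.75%

β_L = β_U × [1 + (1 − t)(D/E)] = 0.457 × [1 + (1 − 0.22) × 0.98]
    = 0.457 × [1 + 0.78 × 0.98] = 0.457 × 1.7644 = 0.8063
MRP = 7.76% − 2.54% = 5.22%
E(R) = R_f + β_L × MRP = 2.54% + 0.8063 × 5.22% = 6.75%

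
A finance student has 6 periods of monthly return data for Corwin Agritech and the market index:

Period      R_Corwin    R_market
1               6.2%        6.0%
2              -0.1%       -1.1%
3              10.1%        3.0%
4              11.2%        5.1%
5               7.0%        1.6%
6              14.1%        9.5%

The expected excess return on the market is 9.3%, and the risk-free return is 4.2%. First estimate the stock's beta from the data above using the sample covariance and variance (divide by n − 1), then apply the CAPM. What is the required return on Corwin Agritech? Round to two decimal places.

14.43%

Mean R_i = (6.2 − 0.1 + 10.1 + 11.2 + 7.0 + 14.1) / 6 = 8.0833%
Mean R_m = (6.0 − 1.1 + 3.0 + 5.1 + 1.6 + 9.5) / 6 = 4.0167%
Σ(R_i − R̄_i)(R_m − R̄_m) = 75.0717  ⇒  Cov = 75.0717 / 5 = 15.0143
Σ(R_m − R̄_m)² = 68.2283  ⇒  Var(R_m) = 68.2283 / 5 = 13.6457
β = Cov / Var(R_m) = 15.0143 / 13.6457 = 1.1003
E(R) = R_f + β × MRP = 4.2% + 1.1003 × 9.3% = 14.43%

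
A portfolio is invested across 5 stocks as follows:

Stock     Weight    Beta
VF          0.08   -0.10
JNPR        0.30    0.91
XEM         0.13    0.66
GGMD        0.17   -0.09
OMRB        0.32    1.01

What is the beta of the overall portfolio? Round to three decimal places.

0.659

β_P = Σ w_i β_i = 0.08×-0.10 + 0.30×0.91 + 0.13×0.66 + 0.17×-0.09 + 0.32×1.01 = 0.6587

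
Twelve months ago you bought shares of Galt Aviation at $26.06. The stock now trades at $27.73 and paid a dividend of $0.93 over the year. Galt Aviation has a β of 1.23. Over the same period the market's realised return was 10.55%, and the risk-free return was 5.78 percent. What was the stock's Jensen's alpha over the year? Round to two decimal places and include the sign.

-1.67%

Realised HPR = (P1 + D1 − P0) / P0 = (27.73 + 0.93 − 26.06) / 26.06 = 2.60 / 26.06 = 9.9770%
MRP = 10.55% − 5.78% = 4.77%
CAPM required = R_f + β·MRP = 5.78% + 1.23 × 4.77% = 11.6471%
α = realised − required = 9.9770% − 11.6471% = -1.67%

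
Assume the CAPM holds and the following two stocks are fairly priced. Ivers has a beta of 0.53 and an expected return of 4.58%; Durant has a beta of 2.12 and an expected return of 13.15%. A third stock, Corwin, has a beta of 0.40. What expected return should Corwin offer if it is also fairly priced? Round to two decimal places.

MRP (SML slope) = (13.15% − 4.58%) / (2.12 − 0.53) = 8.57% / 1.59 = 5.3899%
R_f (intercept) = 4.58% − 0.53 × 5.3899% = 1.7234%
E(R_Corwin) = R_f + β × MRP = 1.7234% + 0.40 × 5.3899% = 3.88%

3.88%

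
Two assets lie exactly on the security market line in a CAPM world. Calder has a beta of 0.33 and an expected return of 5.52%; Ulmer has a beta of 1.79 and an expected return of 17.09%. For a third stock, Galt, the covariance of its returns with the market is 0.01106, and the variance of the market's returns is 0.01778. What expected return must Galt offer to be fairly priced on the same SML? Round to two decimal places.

MRP = (17.09% − 5.52%) / (1.79 − 0.33) = 7.9247%
R_f = 5.52% − 0.33 × 7.9247% = 2.9048%
β_Galt = Cov / Var(R_m) = 0.01106 / 0.01778 = 0.6220
E(R_Galt) = R_f + β × MRP = 2.9048% + 0.6220 × 7.9247% = 7.83%

7.83%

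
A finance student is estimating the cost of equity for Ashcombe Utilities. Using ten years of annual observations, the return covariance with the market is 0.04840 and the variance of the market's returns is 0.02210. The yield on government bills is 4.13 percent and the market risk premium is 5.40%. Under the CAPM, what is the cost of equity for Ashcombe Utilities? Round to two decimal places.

β = Cov(R_i, R_m) / Var(R_m) = 0.04840 / 0.02210 = 2.1900
E(R) = R_f + β × MRP = 4.13% + 2.1900 × 5.40% = 15.96%

15.96%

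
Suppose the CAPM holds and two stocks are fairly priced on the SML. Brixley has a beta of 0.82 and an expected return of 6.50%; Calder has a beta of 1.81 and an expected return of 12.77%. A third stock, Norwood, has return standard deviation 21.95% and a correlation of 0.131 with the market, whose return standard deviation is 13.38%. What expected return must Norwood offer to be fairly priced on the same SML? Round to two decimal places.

2.67%

MRP = (12.77% − 6.50%) / (1.81 − 0.82) = 6.3333%
R_f = 6.50% − 0.82 × 6.3333% = 1.3067%
β_Norwood = ρ·σ_i/σ_m = 0.131 × 21.95 / 13.38 = 0.2149
E(R_Norwood) = R_f + β × MRP = 1.3067% + 0.2149 × 6.3333% = 2.67%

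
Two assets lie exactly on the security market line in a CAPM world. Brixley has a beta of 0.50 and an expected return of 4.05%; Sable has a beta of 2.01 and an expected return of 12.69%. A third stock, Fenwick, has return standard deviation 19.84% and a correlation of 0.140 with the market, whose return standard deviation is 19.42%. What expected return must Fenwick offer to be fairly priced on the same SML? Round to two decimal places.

2.01%

MRP = (12.69% − 4.05%) / (2.01 − 0.50) = 5.7219%
R_f = 4.05% − 0.50 × 5.7219% = 1.1891%
β_Fenwick = ρ·σ_i/σ_m = 0.140 × 19.84 / 19.42 = 0.1430
E(R_Fenwick) = R_f + β × MRP = 1.1891% + 0.1430 × 5.7219% = 2.01%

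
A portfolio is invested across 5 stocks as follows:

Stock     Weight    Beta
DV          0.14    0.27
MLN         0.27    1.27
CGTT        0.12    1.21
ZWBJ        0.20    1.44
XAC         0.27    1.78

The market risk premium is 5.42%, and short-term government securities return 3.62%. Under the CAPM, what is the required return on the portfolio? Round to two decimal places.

β_P = Σ w_i β_i = 0.14×0.27 + 0.27×1.27 + 0.12×1.21 + 0.20×1.44 + 0.27×1.78 = 1.2945
E(R_P) = R_f + β_P × MRP = 3.62% + 1.2945 × 5.42% = 10.64%

10.64%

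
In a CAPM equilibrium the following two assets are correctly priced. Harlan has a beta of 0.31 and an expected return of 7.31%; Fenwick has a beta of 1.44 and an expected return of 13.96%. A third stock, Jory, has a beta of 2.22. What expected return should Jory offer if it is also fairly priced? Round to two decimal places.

MRP (SML slope) = (13.96% − 7.31%) / (1.44 − 0.31) = 6.65% / 1.13 = 5.8850%
R_f (intercept) = 7.31% − 0.31 × 5.8850% = 5.4857%
E(R_Jory) = R_f + β × MRP = 5.4857% + 2.22 × 5.8850% = 18.55%

18.55%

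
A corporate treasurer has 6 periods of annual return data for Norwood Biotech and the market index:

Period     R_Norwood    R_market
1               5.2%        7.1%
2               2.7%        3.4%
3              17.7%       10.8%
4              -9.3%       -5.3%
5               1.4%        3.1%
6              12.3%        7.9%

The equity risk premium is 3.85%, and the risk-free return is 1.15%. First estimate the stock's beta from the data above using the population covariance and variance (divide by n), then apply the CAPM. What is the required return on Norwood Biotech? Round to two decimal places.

7.35%

Mean R_i = (5.2 + 2.7 + 17.7 − 9.3 + 1.4 + 12.3) / 6 = 5.0000%
Mean R_m = (7.1 + 3.4 + 10.8 − 5.3 + 3.1 + 7.9) / 6 = 4.5000%
Σ(R_i − R̄_i)(R_m − R̄_m) = 253.0600  ⇒  Cov = 253.0600 / 6 = 42.1767
Σ(R_m − R̄_m)² = 157.2200  ⇒  Var(R_m) = 157.2200 / 6 = 26.2033
β = Cov / Var(R_m) = 42.1767 / 26.2033 = 1.6096
E(R) = R_f + β × MRP = 1.15% + 1.6096 × 3.85% = 7.35%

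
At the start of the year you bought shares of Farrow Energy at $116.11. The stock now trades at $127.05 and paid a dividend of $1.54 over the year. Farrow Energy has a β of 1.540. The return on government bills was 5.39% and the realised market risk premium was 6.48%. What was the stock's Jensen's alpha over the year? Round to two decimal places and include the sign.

Realised HPR = (P1 + D1 − P0) / P0 = (127.05 + 1.54 − 116.11) / 116.11 = 12.48 / 116.11 = 10.7484%
CAPM required = R_f + β·MRP = 5.39% + 1.540 × 6.48% = 15.36920%
α = realised − required = 10.7484% − 15.36920% = -4.62%

-4.62%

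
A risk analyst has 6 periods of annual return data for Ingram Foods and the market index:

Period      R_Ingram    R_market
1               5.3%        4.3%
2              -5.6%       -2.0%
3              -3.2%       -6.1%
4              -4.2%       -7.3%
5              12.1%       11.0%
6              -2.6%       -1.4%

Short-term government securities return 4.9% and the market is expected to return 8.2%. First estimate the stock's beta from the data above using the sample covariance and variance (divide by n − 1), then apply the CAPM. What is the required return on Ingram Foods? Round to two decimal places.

8.00%

Mean R_i = (5.3 − 5.6 − 3.2 − 4.2 + 12.1 − 2.6) / 6 = 0.3000%
Mean R_m = (4.3 − 2.0 − 6.1 − 7.3 + 11.0 − 1.4) / 6 = -0.2500%
Σ(R_i − R̄_i)(R_m − R̄_m) = 221.3600  ⇒  Cov = 221.3600 / 5 = 44.2720
Σ(R_m − R̄_m)² = 235.5750  ⇒  Var(R_m) = 235.5750 / 5 = 47.1150
β = Cov / Var(R_m) = 44.2720 / 47.1150 = 0.9397
MRP = 8.2% − 4.9% = 3.30%
E(R) = R_f + β × MRP = 4.9% + 0.9397 × 3.3% = 8.00%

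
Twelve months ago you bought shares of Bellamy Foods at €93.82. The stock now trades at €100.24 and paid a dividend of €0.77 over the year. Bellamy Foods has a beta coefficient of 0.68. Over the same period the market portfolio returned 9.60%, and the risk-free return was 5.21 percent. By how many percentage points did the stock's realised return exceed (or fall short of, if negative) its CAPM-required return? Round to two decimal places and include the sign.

-0.53%

Realised HPR = (P1 + D1 − P0) / P0 = (100.24 + 0.77 − 93.82) / 93.82 = 7.19 / 93.82 = 7.6636%
MRP = 9.60% − 5.21% = 4.39%
CAPM required = R_f + β·MRP = 5.21% + 0.68 × 4.39% = 8.1952%
α = realised − required = 7.6636% − 8.1952% = -0.53%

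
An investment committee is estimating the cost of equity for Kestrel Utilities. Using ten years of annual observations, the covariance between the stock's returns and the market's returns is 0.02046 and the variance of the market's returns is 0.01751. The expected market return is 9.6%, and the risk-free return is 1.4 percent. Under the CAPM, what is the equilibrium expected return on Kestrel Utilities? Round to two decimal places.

10.98%

β = Cov(R_i, R_m) / Var(R_m) = 0.02046 / 0.01751 = 1.1685
MRP = 9.6% − 1.4% = 8.20%
E(R) = R_f + β × MRP = 1.4% + 1.1685 × 8.2% = 10.98%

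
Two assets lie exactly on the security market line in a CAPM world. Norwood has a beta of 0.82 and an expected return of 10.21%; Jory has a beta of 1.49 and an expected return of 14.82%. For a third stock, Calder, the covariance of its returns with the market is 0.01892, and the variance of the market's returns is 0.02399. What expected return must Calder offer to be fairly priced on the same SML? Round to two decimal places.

9.99%

MRP = (14.82% − 10.21%) / (1.49 − 0.82) = 6.8806%
R_f = 10.21% − 0.82 × 6.8806% = 4.5679%
β_Calder = Cov / Var(R_m) = 0.01892 / 0.02399 = 0.7887
E(R_Calder) = R_f + β × MRP = 4.5679% + 0.7887 × 6.8806% = 9.99%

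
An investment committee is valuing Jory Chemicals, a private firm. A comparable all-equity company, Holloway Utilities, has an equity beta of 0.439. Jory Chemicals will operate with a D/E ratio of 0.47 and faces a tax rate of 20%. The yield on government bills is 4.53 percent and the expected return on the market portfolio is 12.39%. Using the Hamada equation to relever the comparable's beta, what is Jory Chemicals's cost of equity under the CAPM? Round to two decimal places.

β_L = β_U × [1 + (1 − t)(D/E)] = 0.439 × [1 + (1 − 0.20) × 0.47]
    = 0.439 × [1 + 0.80 × 0.47] = 0.439 × 1.3760 = 0.6041
MRP = 12.39% − 4.53% = 7.86%
E(R) = R_f + β_L × MRP = 4.53% + 0.6041 × 7.86% = 9.28%

9.28%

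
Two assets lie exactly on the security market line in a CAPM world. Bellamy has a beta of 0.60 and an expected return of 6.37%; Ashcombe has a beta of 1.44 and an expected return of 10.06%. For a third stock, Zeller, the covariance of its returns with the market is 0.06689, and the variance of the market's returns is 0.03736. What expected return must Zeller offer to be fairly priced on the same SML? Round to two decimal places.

MRP = (10.06% − 6.37%) / (1.44 − 0.60) = 4.3929%
R_f = 6.37% − 0.60 × 4.3929% = 3.7343%
β_Zeller = Cov / Var(R_m) = 0.06689 / 0.03736 = 1.7904
E(R_Zeller) = R_f + β × MRP = 3.7343% + 1.7904 × 4.3929% = 11.60%

11.60%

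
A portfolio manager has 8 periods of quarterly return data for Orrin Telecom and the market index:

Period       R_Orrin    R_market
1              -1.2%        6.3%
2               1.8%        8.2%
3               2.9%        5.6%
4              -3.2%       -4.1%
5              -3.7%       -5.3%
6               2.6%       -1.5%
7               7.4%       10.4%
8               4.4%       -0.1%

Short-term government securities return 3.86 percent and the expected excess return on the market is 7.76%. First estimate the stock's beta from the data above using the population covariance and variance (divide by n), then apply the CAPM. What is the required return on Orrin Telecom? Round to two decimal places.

Mean R_i = (-1.2 + 1.8 + 2.9 − 3.2 − 3.7 + 2.6 + 7.4 + 4.4) / 8 = 1.3750%
Mean R_m = (6.3 + 8.2 + 5.6 − 4.1 − 5.3 − 1.5 + 10.4 − 0.1) / 8 = 2.4375%
Σ(R_i − R̄_i)(R_m − R̄_m) = 101.9775  ⇒  Cov = 101.9775 / 8 = 12.7472
Σ(R_m − R̄_m)² = 246.0788  ⇒  Var(R_m) = 246.0788 / 8 = 30.7599
β = Cov / Var(R_m) = 12.7472 / 30.7599 = 0.4144
E(R) = R_f + β × MRP = 3.86% + 0.4144 × 7.76% = 7.08%

7.08%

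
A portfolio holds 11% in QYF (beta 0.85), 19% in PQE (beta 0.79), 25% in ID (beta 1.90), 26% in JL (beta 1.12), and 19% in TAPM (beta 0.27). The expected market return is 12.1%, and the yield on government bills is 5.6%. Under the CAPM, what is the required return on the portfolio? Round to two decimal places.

β_P = Σ w_i β_i = 0.11×0.85 + 0.19×0.79 + 0.25×1.90 + 0.26×1.12 + 0.19×0.27 = 1.0611
MRP = 12.1% − 5.6% = 6.50%
E(R_P) = R_f + β_P × MRP = 5.6% + 1.0611 × 6.5% = 12.50%

12.50%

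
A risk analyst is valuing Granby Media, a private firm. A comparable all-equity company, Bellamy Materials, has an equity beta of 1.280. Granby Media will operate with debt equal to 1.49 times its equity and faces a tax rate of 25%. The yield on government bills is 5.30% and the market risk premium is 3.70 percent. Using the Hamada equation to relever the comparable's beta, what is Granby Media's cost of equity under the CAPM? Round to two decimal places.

15.33%

β_L = β_U × [1 + (1 − t)(D/E)] = 1.280 × [1 + (1 − 0.25) × 1.49]
    = 1.280 × [1 + 0.75 × 1.49] = 1.280 × 2.1175 = 2.7104
E(R) = R_f + β_L × MRP = 5.30% + 2.7104 × 3.70% = 15.33%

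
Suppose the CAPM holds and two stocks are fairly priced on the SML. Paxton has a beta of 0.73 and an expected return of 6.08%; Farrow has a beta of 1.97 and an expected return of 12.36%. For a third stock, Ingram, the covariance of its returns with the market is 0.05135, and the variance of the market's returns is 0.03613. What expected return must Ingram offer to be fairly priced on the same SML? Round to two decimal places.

MRP = (12.36% − 6.08%) / (1.97 − 0.73) = 5.0645%
R_f = 6.08% − 0.73 × 5.0645% = 2.3829%
β_Ingram = Cov / Var(R_m) = 0.05135 / 0.03613 = 1.4213
E(R_Ingram) = R_f + β × MRP = 2.3829% + 1.4213 × 5.0645% = 9.58%

9.58%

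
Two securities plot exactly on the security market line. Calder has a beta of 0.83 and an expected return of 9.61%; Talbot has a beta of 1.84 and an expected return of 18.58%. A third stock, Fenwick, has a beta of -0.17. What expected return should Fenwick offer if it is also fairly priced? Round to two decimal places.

0.73%

MRP (SML slope) = (18.58% − 9.61%) / (1.84 − 0.83) = 8.97% / 1.01 = 8.8812%
R_f (intercept) = 9.61% − 0.83 × 8.8812% = 2.2386%
E(R_Fenwick) = R_f + β × MRP = 2.2386% + -0.17 × 8.8812% = 0.73%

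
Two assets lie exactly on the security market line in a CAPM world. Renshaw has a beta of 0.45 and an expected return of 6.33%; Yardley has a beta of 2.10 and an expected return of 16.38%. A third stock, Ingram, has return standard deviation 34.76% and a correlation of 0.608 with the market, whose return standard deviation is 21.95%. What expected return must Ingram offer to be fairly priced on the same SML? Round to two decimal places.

MRP = (16.38% − 6.33%) / (2.10 − 0.45) = 6.0909%
R_f = 6.33% − 0.45 × 6.0909% = 3.5891%
β_Ingram = ρ·σ_i/σ_m = 0.608 × 34.76 / 21.95 = 0.9628
E(R_Ingram) = R_f + β × MRP = 3.5891% + 0.9628 × 6.0909% = 9.45%

9.45%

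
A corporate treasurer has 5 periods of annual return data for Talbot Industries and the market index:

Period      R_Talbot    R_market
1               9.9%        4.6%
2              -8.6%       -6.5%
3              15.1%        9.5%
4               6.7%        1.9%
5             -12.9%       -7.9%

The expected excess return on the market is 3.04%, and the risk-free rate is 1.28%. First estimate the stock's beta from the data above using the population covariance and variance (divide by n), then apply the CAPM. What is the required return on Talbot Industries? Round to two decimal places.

6.22%

Mean R_i = (9.9 − 8.6 + 15.1 + 6.7 − 12.9) / 5 = 2.0400%
Mean R_m = (4.6 − 6.5 + 9.5 + 1.9 − 7.9) / 5 = 0.3200%
Σ(R_i − R̄_i)(R_m − R̄_m) = 356.2660  ⇒  Cov = 356.2660 / 5 = 71.2532
Σ(R_m − R̄_m)² = 219.1680  ⇒  Var(R_m) = 219.1680 / 5 = 43.8336
β = Cov / Var(R_m) = 71.2532 / 43.8336 = 1.6255
E(R) = R_f + β × MRP = 1.28% + 1.6255 × 3.04% = 6.22%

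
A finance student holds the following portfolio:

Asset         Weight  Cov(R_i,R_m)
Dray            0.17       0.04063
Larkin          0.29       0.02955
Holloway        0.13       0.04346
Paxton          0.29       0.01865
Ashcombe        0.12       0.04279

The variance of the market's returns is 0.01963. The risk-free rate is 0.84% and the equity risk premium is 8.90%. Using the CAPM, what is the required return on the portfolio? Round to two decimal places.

15.20%

β_Dray = 0.04063 / 0.01963 = 2.0698
β_Larkin = 0.02955 / 0.01963 = 1.5053
β_Holloway = 0.04346 / 0.01963 = 2.2140
β_Paxton = 0.01865 / 0.01963 = 0.9501
β_Ashcombe = 0.04279 / 0.01963 = 2.1798
β_P = Σ w_i β_i = 0.17×2.0698 + 0.29×1.5053 + 0.13×2.2140 + 0.29×0.9501 + 0.12×2.1798 = 1.6133
E(R_P) = R_f + β_P × MRP = 0.84% + 1.6133 × 8.90% = 15.20%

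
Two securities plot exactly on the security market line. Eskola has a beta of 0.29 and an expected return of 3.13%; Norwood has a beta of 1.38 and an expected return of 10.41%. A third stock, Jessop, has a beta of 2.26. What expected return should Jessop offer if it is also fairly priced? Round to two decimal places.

MRP (SML slope) = (10.41% − 3.13%) / (1.38 − 0.29) = 7.28% / 1.09 = 6.6789%
R_f (intercept) = 3.13% − 0.29 × 6.6789% = 1.1931%
E(R_Jessop) = R_f + β × MRP = 1.1931% + 2.26 × 6.6789% = 16.29%

16.29%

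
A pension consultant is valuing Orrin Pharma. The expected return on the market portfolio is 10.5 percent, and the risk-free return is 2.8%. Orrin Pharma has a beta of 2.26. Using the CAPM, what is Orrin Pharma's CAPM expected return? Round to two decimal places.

Market risk premium = E(R_m) − R_f = 10.5% − 2.8% = 7.70%
E(R) = R_f + β × MRP = 2.8% + 2.26 × 7.7% = 20.20%

20.20%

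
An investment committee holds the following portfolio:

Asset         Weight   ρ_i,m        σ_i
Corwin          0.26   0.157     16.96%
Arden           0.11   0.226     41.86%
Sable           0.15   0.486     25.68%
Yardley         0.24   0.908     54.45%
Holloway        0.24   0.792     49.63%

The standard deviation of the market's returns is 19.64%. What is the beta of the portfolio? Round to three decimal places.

1.268

β_Corwin = 0.157 × 16.96% / 19.64% = 0.1356
β_Arden = 0.226 × 41.86% / 19.64% = 0.4817
β_Sable = 0.486 × 25.68% / 19.64% = 0.6355
β_Yardley = 0.908 × 54.45% / 19.64% = 2.5173
β_Holloway = 0.792 × 49.63% / 19.64% = 2.0014
β_P = Σ w_i β_i = 0.26×0.1356 + 0.11×0.4817 + 0.15×0.6355 + 0.24×2.5173 + 0.24×2.0014 = 1.2681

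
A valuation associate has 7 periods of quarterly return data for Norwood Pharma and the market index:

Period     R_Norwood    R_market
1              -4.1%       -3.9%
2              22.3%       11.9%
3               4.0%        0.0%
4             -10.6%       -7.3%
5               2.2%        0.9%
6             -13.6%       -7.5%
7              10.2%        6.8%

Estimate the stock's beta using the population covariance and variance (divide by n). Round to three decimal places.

Mean R_i = (-4.1 + 22.3 + 4.0 − 10.6 + 2.2 − 13.6 + 10.2) / 7 = 1.4857%
Mean R_m = (-3.9 + 11.9 + 0.0 − 7.3 + 0.9 − 7.5 + 6.8) / 7 = 0.1286%
Σ(R_i − R̄_i)(R_m − R̄_m) = 530.7429  ⇒  Cov = 530.7429 / 7 = 75.8204
Σ(R_m − R̄_m)² = 313.2943  ⇒  Var(R_m) = 313.2943 / 7 = 44.7563
β = Cov / Var(R_m) = 75.8204 / 44.7563 = 1.6941

1.694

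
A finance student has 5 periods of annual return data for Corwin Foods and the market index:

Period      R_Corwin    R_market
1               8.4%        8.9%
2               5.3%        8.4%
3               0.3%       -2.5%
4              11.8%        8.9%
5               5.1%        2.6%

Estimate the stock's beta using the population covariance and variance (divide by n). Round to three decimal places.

Mean R_i = (8.4 + 5.3 + 0.3 + 11.8 + 5.1) / 5 = 6.1800%
Mean R_m = (8.9 + 8.4 − 2.5 + 8.9 + 2.6) / 5 = 5.2600%
Σ(R_i − R̄_i)(R_m − R̄_m) = 74.2760  ⇒  Cov = 74.2760 / 5 = 14.8552
Σ(R_m − R̄_m)² = 103.6520  ⇒  Var(R_m) = 103.6520 / 5 = 20.7304
β = Cov / Var(R_m) = 14.8552 / 20.7304 = 0.7166

0.717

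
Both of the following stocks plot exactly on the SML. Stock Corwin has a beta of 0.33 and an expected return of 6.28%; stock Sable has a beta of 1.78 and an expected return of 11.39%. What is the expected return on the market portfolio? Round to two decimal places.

Both satisfy E(R) = R_f + β·MRP, so the slope of the SML is
MRP = (11.39% − 6.28%) / (1.78 − 0.33) = 5.11% / 1.45 = 3.5241%
R_f = E(R_Corwin) − β_Corwin·MRP = 6.28% − 0.33 × 3.5241% = 5.1170%
E(R_m) = R_f + MRP = 5.1170% + 3.5241% = 8.64%

8.64%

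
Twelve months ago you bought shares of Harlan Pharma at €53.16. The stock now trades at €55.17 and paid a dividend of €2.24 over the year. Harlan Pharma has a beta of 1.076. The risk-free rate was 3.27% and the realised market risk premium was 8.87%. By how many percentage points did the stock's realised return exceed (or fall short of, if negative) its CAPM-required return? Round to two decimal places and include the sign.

-4.82%

Realised HPR = (P1 + D1 − P0) / P0 = (55.17 + 2.24 − 53.16) / 53.16 = 4.25 / 53.16 = 7.9947%
CAPM required = R_f + β·MRP = 3.27% + 1.076 × 8.87% = 12.81412%
α = realised − required = 7.9947% − 12.81412% = -4.82%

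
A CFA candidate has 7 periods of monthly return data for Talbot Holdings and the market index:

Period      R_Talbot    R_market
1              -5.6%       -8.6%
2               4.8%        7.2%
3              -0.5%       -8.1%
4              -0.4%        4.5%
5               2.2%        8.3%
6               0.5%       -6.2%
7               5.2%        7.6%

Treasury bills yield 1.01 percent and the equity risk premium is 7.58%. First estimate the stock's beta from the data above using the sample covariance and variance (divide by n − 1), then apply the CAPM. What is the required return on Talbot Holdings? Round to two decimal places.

3.76%

Mean R_i = (-5.6 + 4.8 − 0.5 − 0.4 + 2.2 + 0.5 + 5.2) / 7 = 0.8857%
Mean R_m = (-8.6 + 7.2 − 8.1 + 4.5 + 8.3 − 6.2 + 7.6) / 7 = 0.6714%
Σ(R_i − R̄_i)(R_m − R̄_m) = 135.4871  ⇒  Cov = 135.4871 / 6 = 22.5812
Σ(R_m − R̄_m)² = 373.5943  ⇒  Var(R_m) = 373.5943 / 6 = 62.2657
β = Cov / Var(R_m) = 22.5812 / 62.2657 = 0.3627
E(R) = R_f + β × MRP = 1.01% + 0.3627 × 7.58% = 3.76%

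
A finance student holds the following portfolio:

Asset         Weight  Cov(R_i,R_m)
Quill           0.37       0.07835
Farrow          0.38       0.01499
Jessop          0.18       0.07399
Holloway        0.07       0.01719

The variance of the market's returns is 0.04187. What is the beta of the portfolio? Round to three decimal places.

1.175

β_Quill = 0.07835 / 0.04187 = 1.8713
β_Farrow = 0.01499 / 0.04187 = 0.3580
β_Jessop = 0.07399 / 0.04187 = 1.7671
β_Holloway = 0.01719 / 0.04187 = 0.4106
β_P = Σ w_i β_i = 0.37×1.8713 + 0.38×0.3580 + 0.18×1.7671 + 0.07×0.4106 = 1.1752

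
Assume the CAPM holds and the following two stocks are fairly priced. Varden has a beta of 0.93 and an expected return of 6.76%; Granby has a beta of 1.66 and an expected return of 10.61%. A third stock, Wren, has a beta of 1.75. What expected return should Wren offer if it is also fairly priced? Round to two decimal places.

MRP (SML slope) = (10.61% − 6.76%) / (1.66 − 0.93) = 3.85% / 0.73 = 5.2740%
R_f (intercept) = 6.76% − 0.93 × 5.2740% = 1.8552%
E(R_Wren) = R_f + β × MRP = 1.8552% + 1.75 × 5.2740% = 11.08%

11.08%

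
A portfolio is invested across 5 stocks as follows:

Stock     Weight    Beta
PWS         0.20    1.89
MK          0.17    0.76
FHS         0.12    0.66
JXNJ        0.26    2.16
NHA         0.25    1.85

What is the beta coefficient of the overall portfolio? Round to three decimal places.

β_P = Σ w_i β_i = 0.20×1.89 + 0.17×0.76 + 0.12×0.66 + 0.26×2.16 + 0.25×1.85 = 1.6105

1.611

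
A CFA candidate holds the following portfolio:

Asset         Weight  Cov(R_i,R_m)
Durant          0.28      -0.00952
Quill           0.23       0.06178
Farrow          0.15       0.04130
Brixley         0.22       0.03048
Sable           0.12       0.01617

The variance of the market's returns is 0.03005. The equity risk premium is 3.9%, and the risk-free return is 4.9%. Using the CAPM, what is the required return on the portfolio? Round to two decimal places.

8.32%

β_Durant = -0.00952 / 0.03005 = -0.3168
β_Quill = 0.06178 / 0.03005 = 2.0559
β_Farrow = 0.04130 / 0.03005 = 1.3744
β_Brixley = 0.03048 / 0.03005 = 1.0143
β_Sable = 0.01617 / 0.03005 = 0.5381
β_P = Σ w_i β_i = 0.28×-0.3168 + 0.23×2.0559 + 0.15×1.3744 + 0.22×1.0143 + 0.12×0.5381 = 0.8780
E(R_P) = R_f + β_P × MRP = 4.9% + 0.8780 × 3.9% = 8.32%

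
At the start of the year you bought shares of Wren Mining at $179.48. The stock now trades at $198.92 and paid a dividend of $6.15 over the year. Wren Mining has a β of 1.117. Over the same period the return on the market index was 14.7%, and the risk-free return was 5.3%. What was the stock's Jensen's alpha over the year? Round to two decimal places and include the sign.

Realised HPR = (P1 + D1 − P0) / P0 = (198.92 + 6.15 − 179.48) / 179.48 = 25.59 / 179.48 = 14.2579%
MRP = 14.7% − 5.3% = 9.40%
CAPM required = R_f + β·MRP = 5.3% + 1.117 × 9.4% = 15.7998%
α = realised − required = 14.2579% − 15.7998% = -1.54%

-1.54%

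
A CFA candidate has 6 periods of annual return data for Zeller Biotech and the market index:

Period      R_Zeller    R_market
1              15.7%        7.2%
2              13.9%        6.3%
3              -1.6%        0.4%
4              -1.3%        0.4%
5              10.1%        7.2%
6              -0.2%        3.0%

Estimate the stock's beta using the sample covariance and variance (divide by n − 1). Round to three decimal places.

Mean R_i = (15.7 + 13.9 − 1.6 − 1.3 + 10.1 − 0.2) / 6 = 6.1000%
Mean R_m = (7.2 + 6.3 + 0.4 + 0.4 + 7.2 + 3.0) / 6 = 4.0833%
Σ(R_i − R̄_i)(R_m − R̄_m) = 122.1200  ⇒  Cov = 122.1200 / 5 = 24.4240
Σ(R_m − R̄_m)² = 52.6483  ⇒  Var(R_m) = 52.6483 / 5 = 10.5297
β = Cov / Var(R_m) = 24.4240 / 10.5297 = 2.3195

2.320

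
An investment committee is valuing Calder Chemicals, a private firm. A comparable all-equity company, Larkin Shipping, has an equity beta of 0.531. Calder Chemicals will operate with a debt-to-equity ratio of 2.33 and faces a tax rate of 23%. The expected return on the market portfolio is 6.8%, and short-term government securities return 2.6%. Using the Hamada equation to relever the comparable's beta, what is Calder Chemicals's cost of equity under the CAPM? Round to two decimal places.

β_L = β_U × [1 + (1 − t)(D/E)] = 0.531 × [1 + (1 − 0.23) × 2.33]
    = 0.531 × [1 + 0.77 × 2.33] = 0.531 × 2.7941 = 1.4837
MRP = 6.8% − 2.6% = 4.20%
E(R) = R_f + β_L × MRP = 2.6% + 1.4837 × 4.2% = 8.83%

8.83%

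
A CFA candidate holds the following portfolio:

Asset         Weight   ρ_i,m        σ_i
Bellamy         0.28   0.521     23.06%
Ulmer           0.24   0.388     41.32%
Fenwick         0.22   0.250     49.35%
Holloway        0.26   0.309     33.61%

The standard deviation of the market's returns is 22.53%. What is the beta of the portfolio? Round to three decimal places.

β_Bellamy = 0.521 × 23.06% / 22.53% = 0.5333
β_Ulmer = 0.388 × 41.32% / 22.53% = 0.7116
β_Fenwick = 0.250 × 49.35% / 22.53% = 0.5476
β_Holloway = 0.309 × 33.61% / 22.53% = 0.4610
β_P = Σ w_i β_i = 0.28×0.5333 + 0.24×0.7116 + 0.22×0.5476 + 0.26×0.4610 = 0.5604

0.560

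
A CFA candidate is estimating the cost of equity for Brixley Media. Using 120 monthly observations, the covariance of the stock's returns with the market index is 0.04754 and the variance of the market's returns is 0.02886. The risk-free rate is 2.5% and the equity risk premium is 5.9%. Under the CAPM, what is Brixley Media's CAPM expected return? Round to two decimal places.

β = Cov(R_i, R_m) / Var(R_m) = 0.04754 / 0.02886 = 1.6473
E(R) = R_f + β × MRP = 2.5% + 1.6473 × 5.9% = 12.22%

12.22%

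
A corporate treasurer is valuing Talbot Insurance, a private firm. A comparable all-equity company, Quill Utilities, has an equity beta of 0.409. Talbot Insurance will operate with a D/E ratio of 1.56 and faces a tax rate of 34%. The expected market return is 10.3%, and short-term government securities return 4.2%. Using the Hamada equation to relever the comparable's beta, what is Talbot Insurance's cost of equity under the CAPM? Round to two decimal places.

9.26%

β_L = β_U × [1 + (1 − t)(D/E)] = 0.409 × [1 + (1 − 0.34) × 1.56]
    = 0.409 × [1 + 0.66 × 1.56] = 0.409 × 2.0296 = 0.8301
MRP = 10.3% − 4.2% = 6.10%
E(R) = R_f + β_L × MRP = 4.2% + 0.8301 × 6.1% = 9.26%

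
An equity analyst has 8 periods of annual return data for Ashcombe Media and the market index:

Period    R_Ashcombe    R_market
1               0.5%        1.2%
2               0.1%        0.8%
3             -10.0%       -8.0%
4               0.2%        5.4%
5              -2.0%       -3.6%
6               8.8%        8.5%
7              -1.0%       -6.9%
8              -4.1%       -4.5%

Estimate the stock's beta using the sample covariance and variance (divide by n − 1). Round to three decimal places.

0.754

Mean R_i = (0.5 + 0.1 − 10.0 + 0.2 − 2.0 + 8.8 − 1.0 − 4.1) / 8 = -0.9375%
Mean R_m = (1.2 + 0.8 − 8.0 + 5.4 − 3.6 + 8.5 − 6.9 − 4.5) / 8 = -0.8875%
Σ(R_i − R̄_i)(R_m − R̄_m) = 182.4538  ⇒  Cov = 182.4538 / 7 = 26.0648
Σ(R_m − R̄_m)² = 242.0088  ⇒  Var(R_m) = 242.0088 / 7 = 34.5727
β = Cov / Var(R_m) = 26.0648 / 34.5727 = 0.7539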